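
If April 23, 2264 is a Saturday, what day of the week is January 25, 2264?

Monday

Count forward from the earlier date (January 25, 2264) to the later (April 23, 2264):
January 2264: 31 − 25 = 6 days remain.
Then February 2264 (29), March (31): 29 + 31 = 60 days.
April 1–23, 2264: 23 days.
Total: 6 + 60 + 23 = 89 days.
89 mod 7 = 5, so 5 days before Saturday is Monday.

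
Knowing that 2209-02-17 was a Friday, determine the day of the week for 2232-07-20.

Friday

From February 17, 2209 to February 17, 2232: 23 years, of which 5 contain a Feb 29 — 18×365 + 5×366 = 8400 days.
February 2232: 29 − 17 = 12 days remain (2232 is a leap year, so February has 29 days).
Then March (31), April (30), May (31), June (30): 31 + 30 + 31 + 30 = 122 days.
July 1–20, 2232: 20 days.
Residual: 154 days.
Total: 8554 days.
8554 is a multiple of 7, so 2232-07-20 falls on the same weekday: Friday.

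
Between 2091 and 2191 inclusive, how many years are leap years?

24

Years divisible by 4: 2092, 2096, …, 2188 — 25 in all.
Of these, 2100 is divisible by 100 but not 400, so not leap.
Leap years: 25 − 1 = 24.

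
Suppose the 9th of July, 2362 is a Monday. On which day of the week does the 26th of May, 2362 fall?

Count forward from the earlier date (May 26, 2362) to the later (July 9, 2362):
May 2362: 31 − 26 = 5 days remain.
Then June (30): 30 days.
July 1–9, 2362: 9 days.
Total: 5 + 30 + 9 = 44 days.
44 mod 7 = 2, so 2 days before Monday is Saturday.

Saturday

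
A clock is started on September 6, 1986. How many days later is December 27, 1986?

September 1986: 30 − 6 = 24 days remain.
Then October (31), November (30): 31 + 30 = 61 days.
December 1–27, 1986: 27 days.
Total: 24 + 61 + 27 = 112 days.

112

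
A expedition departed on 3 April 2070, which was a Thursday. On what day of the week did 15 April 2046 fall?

Count forward from the earlier date (April 15, 2046) to the later (April 3, 2070):
From April 15, 2046 to April 15, 2069: 23 years, of which 6 contain a Feb 29 — 17×365 + 6×366 = 8401 days.
April 2069: 30 − 15 = 15 days remain.
Then 11 full months totalling 335 days.
April 1–3, 2070: 3 days.
Residual: 353 days.
Total: 8754 days.
8754 mod 7 = 4, so 4 days before Thursday is Sunday.

Sunday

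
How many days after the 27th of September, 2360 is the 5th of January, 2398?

From September 27, 2360 to September 27, 2397: 37 years, of which 9 contain a Feb 29 — 28×365 + 9×366 = 13514 days.
September 2397: 30 − 27 = 3 days remain.
Then October (31), November (30), December (31): 31 + 30 + 31 = 92 days.
January 1–5, 2398: 5 days.
Residual: 100 days.
Total: 13614 days.

13614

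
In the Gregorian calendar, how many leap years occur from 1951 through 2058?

Years divisible by 4: 1952, 1956, …, 2056 — 27 in all.
2000 is divisible by 400, so still leap.
No century exceptions apply. Count: 27.

27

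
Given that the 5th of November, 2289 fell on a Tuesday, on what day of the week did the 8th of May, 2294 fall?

Day-of-year of November 5, 2289: 309.
Day-of-year of May 8, 2294: 128.
2289 has 365 days, so 365 − 309 = 56 days remain in 2289.
Full years: 2290: 365; 2291: 365; 2292: 366; 2293: 365. Sum = 1461.
Total: 56 + 1461 + 128 = 1645 days.
1645 is a multiple of 7, so the 8th of May, 2294 falls on the same weekday: Tuesday.

Tuesday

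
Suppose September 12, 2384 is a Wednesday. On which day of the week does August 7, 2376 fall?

Count forward from the earlier date (August 7, 2376) to the later (September 12, 2384):
From August 7, 2376 to August 7, 2384: 8 years, of which 2 contain a Feb 29 — 6×365 + 2×366 = 2922 days.
August 2384: 31 − 7 = 24 days remain.
September 1–12, 2384: 12 days.
Residual: 36 days.
Total: 2958 days.
2958 mod 7 = 4, so 4 days before Wednesday is Saturday.

Saturday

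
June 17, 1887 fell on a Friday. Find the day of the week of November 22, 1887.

June 1887: 30 − 17 = 13 days remain.
Then July (31), August (31), September (30), October (31): 31 + 31 + 30 + 31 = 123 days.
November 1–22, 1887: 22 days.
Total: 13 + 123 + 22 = 158 days.
158 mod 7 = 4, so 4 days after Friday is Tuesday.

Tuesday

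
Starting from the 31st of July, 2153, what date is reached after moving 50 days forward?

the 19th of September, 2153

Count 50 days after July 31, 2153:
July 2153: 31 − 31 = 0 days remain.
Then August (31): 31 days.
September 1–19, 2153: 19 days.
Total: 0 + 31 + 19 = 50 days.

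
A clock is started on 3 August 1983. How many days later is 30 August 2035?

From August 3, 1983 to August 3, 2035: 52 years, of which 13 contain a Feb 29 — 39×365 + 13×366 = 18993 days.
(2000 is a leap year (divisible by 400).)
Within August 2035: 30 − 3 = 27 days.
Total: 19020 days.

19020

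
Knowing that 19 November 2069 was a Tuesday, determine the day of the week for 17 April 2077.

Day-of-year of November 19, 2069: 323.
Day-of-year of April 17, 2077: 107.
2069 has 365 days, so 365 − 323 = 42 days remain in 2069.
Full years 2070–2076: 5 common + 2 leap = 5×365 + 2×366 = 2557 days.
Total: 42 + 2557 + 107 = 2706 days.
2706 mod 7 = 4, so 4 days after Tuesday is Saturday.

Saturday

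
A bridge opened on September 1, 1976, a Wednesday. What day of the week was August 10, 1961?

Thursday

Count forward from the earlier date (August 10, 1961) to the later (September 1, 1976):
Day-of-year of August 10, 1961: 222.
Day-of-year of September 1, 1976: 245.
1961 has 365 days, so 365 − 222 = 143 days remain in 1961.
Full years 1962–1975: 11 common + 3 leap = 11×365 + 3×366 = 5113 days.
Total: 143 + 5113 + 245 = 5501 days.
5501 mod 7 = 6, so 6 days before Wednesday is Thursday.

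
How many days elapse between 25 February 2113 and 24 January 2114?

February 2113: 28 − 25 = 3 days remain (2113 is not a leap year, so February has 28 days).
Then 10 full months totalling 306 days.
January 1–24, 2114: 24 days.
Total: 3 + 306 + 24 = 333 days.

333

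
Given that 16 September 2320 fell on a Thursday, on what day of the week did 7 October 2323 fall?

September 16, 2320 → September 16, 2321: 365 days.
September 16, 2321 → September 16, 2322: 365 days.
September 16, 2322 → September 16, 2323: 365 days.
September 2323: 30 − 16 = 14 days remain.
October 1–7, 2323: 7 days.
Residual: 21 days.
Total: 1116 days.
1116 mod 7 = 3, so 3 days after Thursday is Sunday.

Sunday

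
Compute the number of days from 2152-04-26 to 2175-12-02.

8620

Day-of-year of April 26, 2152: 117.
Day-of-year of December 2, 2175: 336.
2152 has 366 days, so 366 − 117 = 249 days remain in 2152.
Full years 2153–2174: 17 common + 5 leap = 17×365 + 5×366 = 8035 days.
Total: 249 + 8035 + 336 = 8620 days.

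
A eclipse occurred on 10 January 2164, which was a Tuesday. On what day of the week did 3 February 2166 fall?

Monday

January 10, 2164 → January 10, 2165: 366 days (2164 is a leap year).
January 10, 2165 → January 10, 2166: 365 days.
January 2166: 31 − 10 = 21 days remain.
February 1–3, 2166: 3 days (2166 is not a leap year).
Residual: 24 days.
Total: 755 days.
755 mod 7 = 6, so 6 days after Tuesday is Monday.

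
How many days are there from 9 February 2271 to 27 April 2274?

February 9, 2271 → February 9, 2272: 365 days.
February 9, 2272 → February 9, 2273: 366 days (2272 is a leap year).
February 9, 2273 → February 9, 2274: 365 days.
February 2274: 28 − 9 = 19 days remain (2274 is not a leap year, so February has 28 days).
Then March (31): 31 days.
April 1–27, 2274: 27 days.
Residual: 77 days.
Total: 1173 days.

1173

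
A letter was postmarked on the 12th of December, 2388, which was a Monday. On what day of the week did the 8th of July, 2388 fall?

Count forward from the earlier date (July 8, 2388) to the later (December 12, 2388):
July 2388: 31 − 8 = 23 days remain.
Then August (31), September (30), October (31), November (30): 31 + 30 + 31 + 30 = 122 days.
December 1–12, 2388: 12 days.
Total: 23 + 122 + 12 = 157 days.
157 mod 7 = 3, so 3 days before Monday is Friday.

Friday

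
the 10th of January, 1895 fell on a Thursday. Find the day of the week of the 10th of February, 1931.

From January 10, 1895 to January 10, 1931: 36 years, of which 8 contain a Feb 29 — 28×365 + 8×366 = 13148 days.
(1900 is not a leap year (divisible by 100 but not 400).)
January 1931: 31 − 10 = 21 days remain.
February 1–10, 1931: 10 days (1931 is not a leap year).
Residual: 31 days.
Total: 13179 days.
13179 mod 7 = 5, so 5 days after Thursday is Tuesday.

Tuesday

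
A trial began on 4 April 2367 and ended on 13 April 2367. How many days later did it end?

9

Within April 2367: 13 − 4 = 9 days.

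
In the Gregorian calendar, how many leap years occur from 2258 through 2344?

Years divisible by 4: 2260, 2264, …, 2344 — 22 in all.
Of these, 2300 is divisible by 100 but not 400, so not leap.
Leap years: 22 − 1 = 21.

21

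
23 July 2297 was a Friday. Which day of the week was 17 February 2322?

From July 23, 2297 to July 23, 2321: 24 years, of which 5 contain a Feb 29 — 19×365 + 5×366 = 8765 days.
(2300 is not a leap year (divisible by 100 but not 400).)
July 2321: 31 − 23 = 8 days remain.
Then August (31), September (30), October (31), November (30), December (31), January (31): 31 + 30 + 31 + 30 + 31 + 31 = 184 days.
February 1–17, 2322: 17 days (2322 is not a leap year).
Residual: 209 days.
Total: 8974 days.
8974 is a multiple of 7, so 17 February 2322 falls on the same weekday: Friday.

Friday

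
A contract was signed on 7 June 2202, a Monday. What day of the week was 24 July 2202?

Saturday

June 2202: 30 − 7 = 23 days remain.
July 1–24, 2202: 24 days.
Total: 23 + 24 = 47 days.
47 mod 7 = 5, so 5 days after Monday is Saturday.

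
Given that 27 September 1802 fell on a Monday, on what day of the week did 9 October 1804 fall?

September 27, 1802 → September 27, 1803: 365 days.
September 27, 1803 → September 27, 1804: 366 days (1804 is a leap year).
September 1804: 30 − 27 = 3 days remain.
October 1–9, 1804: 9 days.
Residual: 12 days.
Total: 743 days.
743 mod 7 = 1, so 1 day after Monday is Tuesday.

Tuesday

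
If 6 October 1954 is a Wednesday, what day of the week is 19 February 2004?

Thursday

Day-of-year of October 6, 1954: 279.
Day-of-year of February 19, 2004: 50.
1954 has 365 days, so 365 − 279 = 86 days remain in 1954.
Full years 1955–2003: 37 common + 12 leap = 37×365 + 12×366 = 17897 days.
Total: 86 + 17897 + 50 = 18033 days.
18033 mod 7 = 1, so 1 day after Wednesday is Thursday.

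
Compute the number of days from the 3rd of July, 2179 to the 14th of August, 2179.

42

July 2179: 31 − 3 = 28 days remain.
August 1–14, 2179: 14 days.
Total: 28 + 14 = 42 days.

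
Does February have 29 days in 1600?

1600 is a leap year (divisible by 400).

Yes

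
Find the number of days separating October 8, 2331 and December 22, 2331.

October 2331: 31 − 8 = 23 days remain.
Then November (30): 30 days.
December 1–22, 2331: 22 days.
Total: 23 + 30 + 22 = 75 days.

75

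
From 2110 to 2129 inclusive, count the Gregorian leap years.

Years divisible by 4 in [2110, 2129]: 2112, 2116, 2120, 2124, 2128.
No century exceptions apply. Count: 5.

5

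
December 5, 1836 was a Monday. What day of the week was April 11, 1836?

Count forward from the earlier date (April 11, 1836) to the later (December 5, 1836):
April 1836: 30 − 11 = 19 days remain.
Then May (31), June (30), July (31), August (31), September (30), October (31), November (30): 31 + 30 + 31 + 31 + 30 + 31 + 30 = 214 days.
December 1–5, 1836: 5 days.
Total: 19 + 214 + 5 = 238 days.
238 is a multiple of 7, so April 11, 1836 falls on the same weekday: Monday.

Monday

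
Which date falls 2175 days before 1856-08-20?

1850-09-06

Count 2175 days before August 20, 1856:
Day-of-year of September 6, 1850: 249.
Day-of-year of August 20, 1856: 233.
1850 has 365 days, so 365 − 249 = 116 days remain in 1850.
Full years: 1851: 365; 1852: 366; 1853: 365; 1854: 365; 1855: 365. Sum = 1826.
Total: 116 + 1826 + 233 = 2175 days.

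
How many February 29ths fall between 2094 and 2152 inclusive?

Years divisible by 4: 2096, 2100, …, 2152 — 15 in all.
Of these, 2100 is divisible by 100 but not 400, so not leap.
Leap years: 15 − 1 = 14.

14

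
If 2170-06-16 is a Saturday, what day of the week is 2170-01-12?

Count forward from the earlier date (January 12, 2170) to the later (June 16, 2170):
January 2170: 31 − 12 = 19 days remain.
Then February 2170 (28), March (31), April (30), May (31): 28 + 31 + 30 + 31 = 120 days.
June 1–16, 2170: 16 days.
Total: 19 + 120 + 16 = 155 days.
155 mod 7 = 1, so 1 day before Saturday is Friday.

Friday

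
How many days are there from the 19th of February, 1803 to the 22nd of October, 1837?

12664

Day-of-year of February 19, 1803: 50.
Day-of-year of October 22, 1837: 295.
1803 has 365 days, so 365 − 50 = 315 days remain in 1803.
Full years 1804–1836: 24 common + 9 leap = 24×365 + 9×366 = 12054 days.
Total: 315 + 12054 + 295 = 12664 days.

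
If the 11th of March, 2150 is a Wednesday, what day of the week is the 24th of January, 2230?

Day-of-year of March 11, 2150: 70.
Day-of-year of January 24, 2230: 24.
2150 has 365 days, so 365 − 70 = 295 days remain in 2150.
Full years 2151–2229: 60 common + 19 leap = 60×365 + 19×366 = 28854 days.
Total: 295 + 28854 + 24 = 29173 days.
29173 mod 7 = 4, so 4 days after Wednesday is Sunday.

Sunday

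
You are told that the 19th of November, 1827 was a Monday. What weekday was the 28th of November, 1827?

Wednesday

Within November 1827: 28 − 19 = 9 days.
9 mod 7 = 2, so 2 days after Monday is Wednesday.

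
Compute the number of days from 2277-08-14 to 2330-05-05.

Day-of-year of August 14, 2277: 226.
Day-of-year of May 5, 2330: 125.
2277 has 365 days, so 365 − 226 = 139 days remain in 2277.
Full years 2278–2329: 40 common + 12 leap = 40×365 + 12×366 = 18992 days.
Total: 139 + 18992 + 125 = 19256 days.

19256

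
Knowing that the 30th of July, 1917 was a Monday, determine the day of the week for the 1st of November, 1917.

Thursday

July 1917: 31 − 30 = 1 day remains.
Then August (31), September (30), October (31): 31 + 30 + 31 = 92 days.
November 1, 1917: 1 day.
Total: 1 + 92 + 1 = 94 days.
94 mod 7 = 3, so 3 days after Monday is Thursday.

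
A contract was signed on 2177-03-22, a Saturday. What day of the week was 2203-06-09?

Thursday

From March 22, 2177 to March 22, 2203: 26 years, of which 5 contain a Feb 29 — 21×365 + 5×366 = 9495 days.
(2200 is not a leap year (divisible by 100 but not 400).)
March 2203: 31 − 22 = 9 days remain.
Then April (30), May (31): 30 + 31 = 61 days.
June 1–9, 2203: 9 days.
Residual: 79 days.
Total: 9574 days.
9574 mod 7 = 5, so 5 days after Saturday is Thursday.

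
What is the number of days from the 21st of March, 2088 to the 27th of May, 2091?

1162

Day-of-year of March 21, 2088: 81.
Day-of-year of May 27, 2091: 147.
2088 has 366 days, so 366 − 81 = 285 days remain in 2088.
Full years: 2089: 365; 2090: 365. Sum = 730.
Total: 285 + 730 + 147 = 1162 days.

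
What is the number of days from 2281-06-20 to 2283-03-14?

Day-of-year of June 20, 2281: 171.
Day-of-year of March 14, 2283: 73.
2281 has 365 days, so 365 − 171 = 194 days remain in 2281.
Full years: 2282: 365. Sum = 365.
Total: 194 + 365 + 73 = 632 days.

632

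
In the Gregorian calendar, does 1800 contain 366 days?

No

1800 is not a leap year (divisible by 100 but not 400).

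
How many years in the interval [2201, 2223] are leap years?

Years divisible by 4 in [2201, 2223]: 2204, 2208, 2212, 2216, 2220.
No century exceptions apply. Count: 5.

5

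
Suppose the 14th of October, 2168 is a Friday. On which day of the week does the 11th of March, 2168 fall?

Count forward from the earlier date (March 11, 2168) to the later (October 14, 2168):
March 2168: 31 − 11 = 20 days remain.
Then April (30), May (31), June (30), July (31), August (31), September (30): 30 + 31 + 30 + 31 + 31 + 30 = 183 days.
October 1–14, 2168: 14 days.
Total: 20 + 183 + 14 = 217 days.
217 is a multiple of 7, so the 11th of March, 2168 falls on the same weekday: Friday.

Friday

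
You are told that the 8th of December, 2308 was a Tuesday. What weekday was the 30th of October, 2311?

Day-of-year of December 8, 2308: 343.
Day-of-year of October 30, 2311: 303.
2308 has 366 days, so 366 − 343 = 23 days remain in 2308.
Full years: 2309: 365; 2310: 365. Sum = 730.
Total: 23 + 730 + 303 = 1056 days.
1056 mod 7 = 6, so 6 days after Tuesday is Monday.

Monday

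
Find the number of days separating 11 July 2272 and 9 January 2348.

Day-of-year of July 11, 2272: 193.
Day-of-year of January 9, 2348: 9.
2272 has 366 days, so 366 − 193 = 173 days remain in 2272.
Full years 2273–2347: 58 common + 17 leap = 58×365 + 17×366 = 27392 days.
Total: 173 + 27392 + 9 = 27574 days.

27574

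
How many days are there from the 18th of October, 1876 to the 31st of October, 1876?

Within October 1876: 31 − 18 = 13 days.

13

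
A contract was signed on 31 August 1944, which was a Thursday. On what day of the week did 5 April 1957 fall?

Friday

From August 31, 1944 to August 31, 1956: 12 years, of which 3 contain a Feb 29 — 9×365 + 3×366 = 4383 days.
August 1956: 31 − 31 = 0 days remain.
Then September (30), October (31), November (30), December (31), January (31), February 1957 (28), March (31): 30 + 31 + 30 + 31 + 31 + 28 + 31 = 212 days.
April 1–5, 1957: 5 days.
Residual: 217 days.
Total: 4600 days.
4600 mod 7 = 1, so 1 day after Thursday is Friday.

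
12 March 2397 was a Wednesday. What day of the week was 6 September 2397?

March 2397: 31 − 12 = 19 days remain.
Then April (30), May (31), June (30), July (31), August (31): 30 + 31 + 30 + 31 + 31 = 153 days.
September 1–6, 2397: 6 days.
Total: 19 + 153 + 6 = 178 days.
178 mod 7 = 3, so 3 days after Wednesday is Saturday.

Saturday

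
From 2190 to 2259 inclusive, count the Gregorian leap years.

Years divisible by 4: 2192, 2196, …, 2256 — 17 in all.
Of these, 2200 is divisible by 100 but not 400, so not leap.
Leap years: 17 − 1 = 16.

16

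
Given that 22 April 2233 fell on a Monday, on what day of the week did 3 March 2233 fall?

Count forward from the earlier date (March 3, 2233) to the later (April 22, 2233):
March 2233: 31 − 3 = 28 days remain.
April 1–22, 2233: 22 days.
Total: 28 + 22 = 50 days.
50 mod 7 = 1, so 1 day before Monday is Sunday.

Sunday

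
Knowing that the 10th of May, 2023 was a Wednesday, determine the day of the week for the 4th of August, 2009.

Tuesday

Count forward from the earlier date (August 4, 2009) to the later (May 10, 2023):
Day-of-year of August 4, 2009: 216.
Day-of-year of May 10, 2023: 130.
2009 has 365 days, so 365 − 216 = 149 days remain in 2009.
Full years 2010–2022: 10 common + 3 leap = 10×365 + 3×366 = 4748 days.
Total: 149 + 4748 + 130 = 5027 days.
5027 mod 7 = 1, so 1 day before Wednesday is Tuesday.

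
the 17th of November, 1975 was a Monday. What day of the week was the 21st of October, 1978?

November 17, 1975 → November 17, 1976: 366 days (1976 is a leap year).
November 17, 1976 → November 17, 1977: 365 days.
November 1977: 30 − 17 = 13 days remain.
Then 10 full months totalling 304 days.
October 1–21, 1978: 21 days.
Residual: 338 days.
Total: 1069 days.
1069 mod 7 = 5, so 5 days after Monday is Saturday.

Saturday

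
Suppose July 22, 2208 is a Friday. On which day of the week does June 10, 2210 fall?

Sunday

Day-of-year of July 22, 2208: 204.
Day-of-year of June 10, 2210: 161.
2208 has 366 days, so 366 − 204 = 162 days remain in 2208.
Full years: 2209: 365. Sum = 365.
Total: 162 + 365 + 161 = 688 days.
688 mod 7 = 2, so 2 days after Friday is Sunday.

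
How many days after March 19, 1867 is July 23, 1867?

126

March 1867: 31 − 19 = 12 days remain.
Then April (30), May (31), June (30): 30 + 31 + 30 = 91 days.
July 1–23, 1867: 23 days.
Total: 12 + 91 + 23 = 126 days.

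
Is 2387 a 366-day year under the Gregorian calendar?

2387 is not a leap year.

No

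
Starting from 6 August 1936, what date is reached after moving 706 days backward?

31 August 1934

Count 706 days before August 6, 1936:
Day-of-year of August 31, 1934: 243.
Day-of-year of August 6, 1936: 219.
1934 has 365 days, so 365 − 243 = 122 days remain in 1934.
Full years: 1935: 365. Sum = 365.
Total: 122 + 365 + 219 = 706 days.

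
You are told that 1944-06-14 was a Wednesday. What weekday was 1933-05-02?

Count forward from the earlier date (May 2, 1933) to the later (June 14, 1944):
Day-of-year of May 2, 1933: 122.
Day-of-year of June 14, 1944: 166.
1933 has 365 days, so 365 − 122 = 243 days remain in 1933.
Full years 1934–1943: 8 common + 2 leap = 8×365 + 2×366 = 3652 days.
Total: 243 + 3652 + 166 = 4061 days.
4061 mod 7 = 1, so 1 day before Wednesday is Tuesday.

Tuesday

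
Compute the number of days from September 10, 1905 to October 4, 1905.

24

September 1905: 30 − 10 = 20 days remain.
October 1–4, 1905: 4 days.
Total: 20 + 4 = 24 days.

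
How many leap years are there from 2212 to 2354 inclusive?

35

Years divisible by 4: 2212, 2216, …, 2352 — 36 in all.
Of these, 2300 is divisible by 100 but not 400, so not leap.
Leap years: 36 − 1 = 35.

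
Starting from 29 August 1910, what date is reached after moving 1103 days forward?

5 September 1913

Count 1103 days after August 29, 1910:
Day-of-year of August 29, 1910: 241.
Day-of-year of September 5, 1913: 248.
1910 has 365 days, so 365 − 241 = 124 days remain in 1910.
Full years: 1911: 365; 1912: 366. Sum = 731.
Total: 124 + 731 + 248 = 1103 days.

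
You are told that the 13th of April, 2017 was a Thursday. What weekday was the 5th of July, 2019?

April 13, 2017 → April 13, 2018: 365 days.
April 13, 2018 → April 13, 2019: 365 days.
April 2019: 30 − 13 = 17 days remain.
Then May (31), June (30): 31 + 30 = 61 days.
July 1–5, 2019: 5 days.
Residual: 83 days.
Total: 813 days.
813 mod 7 = 1, so 1 day after Thursday is Friday.

Friday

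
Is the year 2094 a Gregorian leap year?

2094 is not a leap year.

No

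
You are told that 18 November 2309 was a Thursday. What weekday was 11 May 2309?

Count forward from the earlier date (May 11, 2309) to the later (November 18, 2309):
May 2309: 31 − 11 = 20 days remain.
Then June (30), July (31), August (31), September (30), October (31): 30 + 31 + 31 + 30 + 31 = 153 days.
November 1–18, 2309: 18 days.
Total: 20 + 153 + 18 = 191 days.
191 mod 7 = 2, so 2 days before Thursday is Tuesday.

Tuesday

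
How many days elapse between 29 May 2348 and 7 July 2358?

3691

From May 29, 2348 to May 29, 2358: 10 years, of which 2 contain a Feb 29 — 8×365 + 2×366 = 3652 days.
May 2358: 31 − 29 = 2 days remain.
Then June (30): 30 days.
July 1–7, 2358: 7 days.
Residual: 39 days.
Total: 3691 days.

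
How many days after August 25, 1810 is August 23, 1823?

4746

From August 25, 1810 to August 25, 1822: 12 years, of which 3 contain a Feb 29 — 9×365 + 3×366 = 4383 days.
August 1822: 31 − 25 = 6 days remain.
Then 11 full months totalling 334 days.
August 1–23, 1823: 23 days.
Residual: 363 days.
Total: 4746 days.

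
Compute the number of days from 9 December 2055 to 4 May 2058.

877

Day-of-year of December 9, 2055: 343.
Day-of-year of May 4, 2058: 124.
2055 has 365 days, so 365 − 343 = 22 days remain in 2055.
Full years: 2056: 366; 2057: 365. Sum = 731.
Total: 22 + 731 + 124 = 877 days.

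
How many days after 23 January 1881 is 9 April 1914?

12128

Day-of-year of January 23, 1881: 23.
Day-of-year of April 9, 1914: 99.
1881 has 365 days, so 365 − 23 = 342 days remain in 1881.
Full years 1882–1913: 25 common + 7 leap = 25×365 + 7×366 = 11687 days.
Total: 342 + 11687 + 99 = 12128 days.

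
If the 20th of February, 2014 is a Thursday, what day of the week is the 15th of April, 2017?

February 20, 2014 → February 20, 2015: 365 days.
February 20, 2015 → February 20, 2016: 365 days.
February 20, 2016 → February 20, 2017: 366 days (2016 is a leap year).
February 2017: 28 − 20 = 8 days remain (2017 is not a leap year, so February has 28 days).
Then March (31): 31 days.
April 1–15, 2017: 15 days.
Residual: 54 days.
Total: 1150 days.
1150 mod 7 = 2, so 2 days after Thursday is Saturday.

Saturday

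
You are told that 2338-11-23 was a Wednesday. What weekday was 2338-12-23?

Friday

November 2338: 30 − 23 = 7 days remain.
December 1–23, 2338: 23 days.
Total: 7 + 23 = 30 days.
30 mod 7 = 2, so 2 days after Wednesday is Friday.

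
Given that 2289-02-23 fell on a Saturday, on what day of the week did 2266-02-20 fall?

Count forward from the earlier date (February 20, 2266) to the later (February 23, 2289):
Day-of-year of February 20, 2266: 51.
Day-of-year of February 23, 2289: 54.
2266 has 365 days, so 365 − 51 = 314 days remain in 2266.
Full years 2267–2288: 16 common + 6 leap = 16×365 + 6×366 = 8036 days.
Total: 314 + 8036 + 54 = 8404 days.
8404 mod 7 = 4, so 4 days before Saturday is Tuesday.

Tuesday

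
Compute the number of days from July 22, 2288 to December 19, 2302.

Day-of-year of July 22, 2288: 204.
Day-of-year of December 19, 2302: 353.
2288 has 366 days, so 366 − 204 = 162 days remain in 2288.
Full years 2289–2301: 11 common + 2 leap = 11×365 + 2×366 = 4747 days.
Total: 162 + 4747 + 353 = 5262 days.

5262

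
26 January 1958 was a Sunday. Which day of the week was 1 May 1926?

Saturday

Count forward from the earlier date (May 1, 1926) to the later (January 26, 1958):
Day-of-year of May 1, 1926: 121.
Day-of-year of January 26, 1958: 26.
1926 has 365 days, so 365 − 121 = 244 days remain in 1926.
Full years 1927–1957: 23 common + 8 leap = 23×365 + 8×366 = 11323 days.
Total: 244 + 11323 + 26 = 11593 days.
11593 mod 7 = 1, so 1 day before Sunday is Saturday.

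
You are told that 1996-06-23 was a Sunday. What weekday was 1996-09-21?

June 1996: 30 − 23 = 7 days remain.
Then July (31), August (31): 31 + 31 = 62 days.
September 1–21, 1996: 21 days.
Total: 7 + 62 + 21 = 90 days.
90 mod 7 = 6, so 6 days after Sunday is Saturday.

Saturday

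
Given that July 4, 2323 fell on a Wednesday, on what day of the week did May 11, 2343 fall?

Day-of-year of July 4, 2323: 185.
Day-of-year of May 11, 2343: 131.
2323 has 365 days, so 365 − 185 = 180 days remain in 2323.
Full years 2324–2342: 14 common + 5 leap = 14×365 + 5×366 = 6940 days.
Total: 180 + 6940 + 131 = 7251 days.
7251 mod 7 = 6, so 6 days after Wednesday is Tuesday.

Tuesday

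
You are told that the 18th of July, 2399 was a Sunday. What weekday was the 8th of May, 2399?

Count forward from the earlier date (May 8, 2399) to the later (July 18, 2399):
May 2399: 31 − 8 = 23 days remain.
Then June (30): 30 days.
July 1–18, 2399: 18 days.
Total: 23 + 30 + 18 = 71 days.
71 mod 7 = 1, so 1 day before Sunday is Saturday.

Saturday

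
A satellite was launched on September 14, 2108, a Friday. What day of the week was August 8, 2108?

Count forward from the earlier date (August 8, 2108) to the later (September 14, 2108):
August 2108: 31 − 8 = 23 days remain.
September 1–14, 2108: 14 days.
Total: 23 + 14 = 37 days.
37 mod 7 = 2, so 2 days before Friday is Wednesday.

Wednesday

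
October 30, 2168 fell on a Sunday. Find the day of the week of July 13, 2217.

Sunday

Day-of-year of October 30, 2168: 304.
Day-of-year of July 13, 2217: 194.
2168 has 366 days, so 366 − 304 = 62 days remain in 2168.
Full years 2169–2216: 37 common + 11 leap = 37×365 + 11×366 = 17531 days.
Total: 62 + 17531 + 194 = 17787 days.
17787 is a multiple of 7, so July 13, 2217 falls on the same weekday: Sunday.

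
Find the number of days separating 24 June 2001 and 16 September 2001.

June 2001: 30 − 24 = 6 days remain.
Then July (31), August (31): 31 + 31 = 62 days.
September 1–16, 2001: 16 days.
Total: 6 + 62 + 16 = 84 days.

84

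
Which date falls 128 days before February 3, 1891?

September 28, 1890

Count 128 days before February 3, 1891:
September 1890: 30 − 28 = 2 days remain.
Then October (31), November (30), December (31), January (31): 31 + 30 + 31 + 31 = 123 days.
February 1–3, 1891: 3 days (1891 is not a leap year).
Total: 2 + 123 + 3 = 128 days.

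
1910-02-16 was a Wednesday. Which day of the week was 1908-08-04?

Tuesday

Count forward from the earlier date (August 4, 1908) to the later (February 16, 1910):
August 4, 1908 → August 4, 1909: 365 days.
August 1909: 31 − 4 = 27 days remain.
Then September (30), October (31), November (30), December (31), January (31): 30 + 31 + 30 + 31 + 31 = 153 days.
February 1–16, 1910: 16 days (1910 is not a leap year).
Residual: 196 days.
Total: 561 days.
561 mod 7 = 1, so 1 day before Wednesday is Tuesday.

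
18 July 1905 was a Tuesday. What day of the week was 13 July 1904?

Count forward from the earlier date (July 13, 1904) to the later (July 18, 1905):
July 13, 1904 → July 13, 1905: 365 days.
Within July 1905: 18 − 13 = 5 days.
Total: 370 days.
370 mod 7 = 6, so 6 days before Tuesday is Wednesday.

Wednesday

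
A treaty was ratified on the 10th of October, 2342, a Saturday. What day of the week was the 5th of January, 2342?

Count forward from the earlier date (January 5, 2342) to the later (October 10, 2342):
January 2342: 31 − 5 = 26 days remain.
Then February 2342 (28), March (31), April (30), May (31), June (30), July (31), August (31), September (30): 28 + 31 + 30 + 31 + 30 + 31 + 31 + 30 = 242 days.
October 1–10, 2342: 10 days.
Total: 26 + 242 + 10 = 278 days.
278 mod 7 = 5, so 5 days before Saturday is Monday.

Monday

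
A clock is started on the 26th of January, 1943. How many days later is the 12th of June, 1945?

Day-of-year of January 26, 1943: 26.
Day-of-year of June 12, 1945: 163.
1943 has 365 days, so 365 − 26 = 339 days remain in 1943.
Full years: 1944: 366. Sum = 366.
Total: 339 + 366 + 163 = 868 days.

868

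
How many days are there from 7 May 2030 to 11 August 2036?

Day-of-year of May 7, 2030: 127.
Day-of-year of August 11, 2036: 224.
2030 has 365 days, so 365 − 127 = 238 days remain in 2030.
Full years: 2031: 365; 2032: 366; 2033: 365; 2034: 365; 2035: 365. Sum = 1826.
Total: 238 + 1826 + 224 = 2288 days.

2288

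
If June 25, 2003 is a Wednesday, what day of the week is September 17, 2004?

June 2003: 30 − 25 = 5 days remain.
Then 14 full months totalling 428 days.
September 1–17, 2004: 17 days.
Total: 5 + 428 + 17 = 450 days.
450 mod 7 = 2, so 2 days after Wednesday is Friday.

Friday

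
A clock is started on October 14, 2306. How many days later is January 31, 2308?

October 2306: 31 − 14 = 17 days remain.
Then 14 full months totalling 426 days.
January 1–31, 2308: 31 days.
Total: 17 + 426 + 31 = 474 days.

474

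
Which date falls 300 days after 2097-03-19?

2098-01-13

Count 300 days after March 19, 2097:
March 2097: 31 − 19 = 12 days remain.
Then 9 full months totalling 275 days.
January 1–13, 2098: 13 days.
Residual: 300 days.
Total: 300 days.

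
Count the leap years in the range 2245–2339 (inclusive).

Years divisible by 4: 2248, 2252, …, 2336 — 23 in all.
Of these, 2300 is divisible by 100 but not 400, so not leap.
Leap years: 23 − 1 = 22.

22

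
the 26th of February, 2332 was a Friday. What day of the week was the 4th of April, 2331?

Count forward from the earlier date (April 4, 2331) to the later (February 26, 2332):
April 2331: 30 − 4 = 26 days remain.
Then 9 full months totalling 276 days.
February 1–26, 2332: 26 days (2332 is a leap year).
Residual: 328 days.
Total: 328 days.
328 mod 7 = 6, so 6 days before Friday is Saturday.

Saturday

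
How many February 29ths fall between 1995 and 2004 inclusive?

3

Years divisible by 4 in [1995, 2004]: 1996, 2000, 2004.
2000 is divisible by 400, so still leap.
No century exceptions apply. Count: 3.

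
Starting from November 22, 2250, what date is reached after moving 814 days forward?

February 13, 2253

Count 814 days after November 22, 2250:
November 22, 2250 → November 22, 2251: 365 days.
November 22, 2251 → November 22, 2252: 366 days (2252 is a leap year).
November 2252: 30 − 22 = 8 days remain.
Then December (31), January (31): 31 + 31 = 62 days.
February 1–13, 2253: 13 days (2253 is not a leap year).
Residual: 83 days.
Total: 814 days.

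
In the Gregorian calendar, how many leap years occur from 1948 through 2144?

Years divisible by 4: 1948, 1952, …, 2144 — 50 in all.
Of these, 2100 is divisible by 100 but not 400, so not leap.
2000 is divisible by 400, so still leap.
Leap years: 50 − 1 = 49.

49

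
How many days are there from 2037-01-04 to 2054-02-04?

From January 4, 2037 to January 4, 2054: 17 years, of which 4 contain a Feb 29 — 13×365 + 4×366 = 6209 days.
January 2054: 31 − 4 = 27 days remain.
February 1–4, 2054: 4 days (2054 is not a leap year).
Residual: 31 days.
Total: 6240 days.

6240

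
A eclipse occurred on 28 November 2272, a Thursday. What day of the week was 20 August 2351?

Day-of-year of November 28, 2272: 333.
Day-of-year of August 20, 2351: 232.
2272 has 366 days, so 366 − 333 = 33 days remain in 2272.
Full years 2273–2350: 60 common + 18 leap = 60×365 + 18×366 = 28488 days.
Total: 33 + 28488 + 232 = 28753 days.
28753 mod 7 = 4, so 4 days after Thursday is Monday.

Monday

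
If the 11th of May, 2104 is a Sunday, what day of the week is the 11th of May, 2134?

Tuesday

Day-of-year of May 11, 2104: 132.
Day-of-year of May 11, 2134: 131.
2104 has 366 days, so 366 − 132 = 234 days remain in 2104.
Full years 2105–2133: 22 common + 7 leap = 22×365 + 7×366 = 10592 days.
Total: 234 + 10592 + 131 = 10957 days.
10957 mod 7 = 2, so 2 days after Sunday is Tuesday.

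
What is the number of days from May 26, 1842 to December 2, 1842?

May 1842: 31 − 26 = 5 days remain.
Then June (30), July (31), August (31), September (30), October (31), November (30): 30 + 31 + 31 + 30 + 31 + 30 = 183 days.
December 1–2, 1842: 2 days.
Total: 5 + 183 + 2 = 190 days.

190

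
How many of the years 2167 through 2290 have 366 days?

30

Years divisible by 4: 2168, 2172, …, 2288 — 31 in all.
Of these, 2200 is divisible by 100 but not 400, so not leap.
Leap years: 31 − 1 = 30.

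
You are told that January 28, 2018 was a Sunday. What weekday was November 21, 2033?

Monday

From January 28, 2018 to January 28, 2033: 15 years, of which 4 contain a Feb 29 — 11×365 + 4×366 = 5479 days.
January 2033: 31 − 28 = 3 days remain.
Then 9 full months totalling 273 days.
November 1–21, 2033: 21 days.
Residual: 297 days.
Total: 5776 days.
5776 mod 7 = 1, so 1 day after Sunday is Monday.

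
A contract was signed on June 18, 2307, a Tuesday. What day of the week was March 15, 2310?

Day-of-year of June 18, 2307: 169.
Day-of-year of March 15, 2310: 74.
2307 has 365 days, so 365 − 169 = 196 days remain in 2307.
Full years: 2308: 366; 2309: 365. Sum = 731.
Total: 196 + 731 + 74 = 1001 days.
1001 is a multiple of 7, so March 15, 2310 falls on the same weekday: Tuesday.

Tuesday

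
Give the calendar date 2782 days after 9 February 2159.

22 September 2166

Count 2782 days after February 9, 2159:
From February 9, 2159 to February 9, 2166: 7 years, of which 2 contain a Feb 29 — 5×365 + 2×366 = 2557 days.
February 2166: 28 − 9 = 19 days remain (2166 is not a leap year, so February has 28 days).
Then March (31), April (30), May (31), June (30), July (31), August (31): 31 + 30 + 31 + 30 + 31 + 31 = 184 days.
September 1–22, 2166: 22 days.
Residual: 225 days.
Total: 2782 days.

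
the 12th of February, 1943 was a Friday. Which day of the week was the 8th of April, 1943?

February 1943: 28 − 12 = 16 days remain (1943 is not a leap year, so February has 28 days).
Then March (31): 31 days.
April 1–8, 1943: 8 days.
Total: 16 + 31 + 8 = 55 days.
55 mod 7 = 6, so 6 days after Friday is Thursday.

Thursday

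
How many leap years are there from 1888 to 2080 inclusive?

48

Years divisible by 4: 1888, 1892, …, 2080 — 49 in all.
Of these, 1900 is divisible by 100 but not 400, so not leap.
2000 is divisible by 400, so still leap.
Leap years: 49 − 1 = 48.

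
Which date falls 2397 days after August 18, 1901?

March 11, 1908

Count 2397 days after August 18, 1901:
August 18, 1901 → August 18, 1902: 365 days.
August 18, 1902 → August 18, 1903: 365 days.
August 18, 1903 → August 18, 1904: 366 days (1904 is a leap year).
August 18, 1904 → August 18, 1905: 365 days.
August 18, 1905 → August 18, 1906: 365 days.
August 18, 1906 → August 18, 1907: 365 days.
August 1907: 31 − 18 = 13 days remain.
Then September (30), October (31), November (30), December (31), January (31), February 1908 (29): 30 + 31 + 30 + 31 + 31 + 29 = 182 days.
March 1–11, 1908: 11 days.
Residual: 206 days.
Total: 2397 days.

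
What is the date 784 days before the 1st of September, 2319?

the 9th of July, 2317

Count 784 days before September 1, 2319:
Day-of-year of July 9, 2317: 190.
Day-of-year of September 1, 2319: 244.
2317 has 365 days, so 365 − 190 = 175 days remain in 2317.
Full years: 2318: 365. Sum = 365.
Total: 175 + 365 + 244 = 784 days.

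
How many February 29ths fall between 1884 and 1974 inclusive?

22

Years divisible by 4: 1884, 1888, …, 1972 — 23 in all.
Of these, 1900 is divisible by 100 but not 400, so not leap.
Leap years: 23 − 1 = 22.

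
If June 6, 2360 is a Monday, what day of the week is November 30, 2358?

Sunday

Count forward from the earlier date (November 30, 2358) to the later (June 6, 2360):
November 30, 2358 → November 30, 2359: 365 days.
November 2359: 30 − 30 = 0 days remain.
Then December (31), January (31), February 2360 (29), March (31), April (30), May (31): 31 + 31 + 29 + 31 + 30 + 31 = 183 days.
June 1–6, 2360: 6 days.
Residual: 189 days.
Total: 554 days.
554 mod 7 = 1, so 1 day before Monday is Sunday.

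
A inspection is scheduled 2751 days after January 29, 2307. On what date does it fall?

August 11, 2314

Count 2751 days after January 29, 2307:
From January 29, 2307 to January 29, 2314: 7 years, of which 2 contain a Feb 29 — 5×365 + 2×366 = 2557 days.
January 2314: 31 − 29 = 2 days remain.
Then February 2314 (28), March (31), April (30), May (31), June (30), July (31): 28 + 31 + 30 + 31 + 30 + 31 = 181 days.
August 1–11, 2314: 11 days.
Residual: 194 days.
Total: 2751 days.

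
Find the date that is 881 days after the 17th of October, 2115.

the 16th of March, 2118

Count 881 days after October 17, 2115:
October 17, 2115 → October 17, 2116: 366 days (2116 is a leap year).
October 17, 2116 → October 17, 2117: 365 days.
October 2117: 31 − 17 = 14 days remain.
Then November (30), December (31), January (31), February 2118 (28): 30 + 31 + 31 + 28 = 120 days.
March 1–16, 2118: 16 days.
Residual: 150 days.
Total: 881 days.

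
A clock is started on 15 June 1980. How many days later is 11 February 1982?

606

June 1980: 30 − 15 = 15 days remain.
Then 19 full months totalling 580 days.
February 1–11, 1982: 11 days (1982 is not a leap year).
Total: 15 + 580 + 11 = 606 days.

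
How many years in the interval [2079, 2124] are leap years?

Years divisible by 4 in [2079, 2124]: 2080, 2084, 2088, 2092, 2096, 2100, 2104, 2108, 2112, 2116, 2120, 2124.
Of these, 2100 is divisible by 100 but not 400, so not leap.
Leap years: 12 − 1 = 11.

11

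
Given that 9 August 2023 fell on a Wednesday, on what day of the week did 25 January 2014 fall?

Count forward from the earlier date (January 25, 2014) to the later (August 9, 2023):
Day-of-year of January 25, 2014: 25.
Day-of-year of August 9, 2023: 221.
2014 has 365 days, so 365 − 25 = 340 days remain in 2014.
Full years 2015–2022: 6 common + 2 leap = 6×365 + 2×366 = 2922 days.
Total: 340 + 2922 + 221 = 3483 days.
3483 mod 7 = 4, so 4 days before Wednesday is Saturday.

Saturday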